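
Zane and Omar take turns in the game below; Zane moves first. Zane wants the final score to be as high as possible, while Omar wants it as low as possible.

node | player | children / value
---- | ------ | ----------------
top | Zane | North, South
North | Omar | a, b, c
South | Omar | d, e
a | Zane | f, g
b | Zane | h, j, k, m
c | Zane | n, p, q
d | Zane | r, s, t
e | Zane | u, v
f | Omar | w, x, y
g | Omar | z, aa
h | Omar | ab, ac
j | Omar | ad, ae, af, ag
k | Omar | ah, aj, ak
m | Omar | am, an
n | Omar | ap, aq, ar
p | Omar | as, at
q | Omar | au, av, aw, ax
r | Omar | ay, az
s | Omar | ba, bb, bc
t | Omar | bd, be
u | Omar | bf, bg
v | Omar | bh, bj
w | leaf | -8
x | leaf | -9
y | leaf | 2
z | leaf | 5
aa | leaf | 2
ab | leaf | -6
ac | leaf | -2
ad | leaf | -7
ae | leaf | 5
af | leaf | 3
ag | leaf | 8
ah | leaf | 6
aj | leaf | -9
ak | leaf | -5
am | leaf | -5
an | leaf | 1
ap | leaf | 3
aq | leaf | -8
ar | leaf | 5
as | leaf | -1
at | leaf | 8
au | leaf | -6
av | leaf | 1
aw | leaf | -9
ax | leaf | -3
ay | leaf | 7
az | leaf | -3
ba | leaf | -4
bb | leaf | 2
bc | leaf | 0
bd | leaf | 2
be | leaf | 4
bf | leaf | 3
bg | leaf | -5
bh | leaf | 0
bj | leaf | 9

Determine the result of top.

f (Omar): min(-8, -9, 2) = -9
g (Omar): min(5, 2) = 2
a (Zane): max(-9, 2) = 2
h (Omar): min(-6, -2) = -6
j (Omar): min(-7, 5, 3, 8) = -7
k (Omar): min(6, -9, -5) = -9
m (Omar): min(-5, 1) = -5
b (Zane): max(-6, -7, -9, -5) = -5
n (Omar): min(3, -8, 5) = -8
p (Omar): min(-1, 8) = -1
q (Omar): min(-6, 1, -9, -3) = -9
c (Zane): max(-8, -1, -9) = -1
North (Omar): min(2, -5, -1) = -5
r (Omar): min(7, -3) = -3
s (Omar): min(-4, 2, 0) = -4
t (Omar): min(2, 4) = 2
d (Zane): max(-3, -4, 2) = 2
u (Omar): min(3, -5) = -5
v (Omar): min(0, 9) = 0
e (Zane): max(-5, 0) = 0
South (Omar): min(2, 0) = 0
top (Zane): max(-5, 0) = 0

0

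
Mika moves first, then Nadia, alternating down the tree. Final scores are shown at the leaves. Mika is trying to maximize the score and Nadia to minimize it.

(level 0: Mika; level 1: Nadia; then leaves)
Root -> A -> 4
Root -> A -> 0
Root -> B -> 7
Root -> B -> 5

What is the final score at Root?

5

A (Nadia): min(4, 0) = 0
B (Nadia): min(7, 5) = 5
Root (Mika): max(0, 5) = 5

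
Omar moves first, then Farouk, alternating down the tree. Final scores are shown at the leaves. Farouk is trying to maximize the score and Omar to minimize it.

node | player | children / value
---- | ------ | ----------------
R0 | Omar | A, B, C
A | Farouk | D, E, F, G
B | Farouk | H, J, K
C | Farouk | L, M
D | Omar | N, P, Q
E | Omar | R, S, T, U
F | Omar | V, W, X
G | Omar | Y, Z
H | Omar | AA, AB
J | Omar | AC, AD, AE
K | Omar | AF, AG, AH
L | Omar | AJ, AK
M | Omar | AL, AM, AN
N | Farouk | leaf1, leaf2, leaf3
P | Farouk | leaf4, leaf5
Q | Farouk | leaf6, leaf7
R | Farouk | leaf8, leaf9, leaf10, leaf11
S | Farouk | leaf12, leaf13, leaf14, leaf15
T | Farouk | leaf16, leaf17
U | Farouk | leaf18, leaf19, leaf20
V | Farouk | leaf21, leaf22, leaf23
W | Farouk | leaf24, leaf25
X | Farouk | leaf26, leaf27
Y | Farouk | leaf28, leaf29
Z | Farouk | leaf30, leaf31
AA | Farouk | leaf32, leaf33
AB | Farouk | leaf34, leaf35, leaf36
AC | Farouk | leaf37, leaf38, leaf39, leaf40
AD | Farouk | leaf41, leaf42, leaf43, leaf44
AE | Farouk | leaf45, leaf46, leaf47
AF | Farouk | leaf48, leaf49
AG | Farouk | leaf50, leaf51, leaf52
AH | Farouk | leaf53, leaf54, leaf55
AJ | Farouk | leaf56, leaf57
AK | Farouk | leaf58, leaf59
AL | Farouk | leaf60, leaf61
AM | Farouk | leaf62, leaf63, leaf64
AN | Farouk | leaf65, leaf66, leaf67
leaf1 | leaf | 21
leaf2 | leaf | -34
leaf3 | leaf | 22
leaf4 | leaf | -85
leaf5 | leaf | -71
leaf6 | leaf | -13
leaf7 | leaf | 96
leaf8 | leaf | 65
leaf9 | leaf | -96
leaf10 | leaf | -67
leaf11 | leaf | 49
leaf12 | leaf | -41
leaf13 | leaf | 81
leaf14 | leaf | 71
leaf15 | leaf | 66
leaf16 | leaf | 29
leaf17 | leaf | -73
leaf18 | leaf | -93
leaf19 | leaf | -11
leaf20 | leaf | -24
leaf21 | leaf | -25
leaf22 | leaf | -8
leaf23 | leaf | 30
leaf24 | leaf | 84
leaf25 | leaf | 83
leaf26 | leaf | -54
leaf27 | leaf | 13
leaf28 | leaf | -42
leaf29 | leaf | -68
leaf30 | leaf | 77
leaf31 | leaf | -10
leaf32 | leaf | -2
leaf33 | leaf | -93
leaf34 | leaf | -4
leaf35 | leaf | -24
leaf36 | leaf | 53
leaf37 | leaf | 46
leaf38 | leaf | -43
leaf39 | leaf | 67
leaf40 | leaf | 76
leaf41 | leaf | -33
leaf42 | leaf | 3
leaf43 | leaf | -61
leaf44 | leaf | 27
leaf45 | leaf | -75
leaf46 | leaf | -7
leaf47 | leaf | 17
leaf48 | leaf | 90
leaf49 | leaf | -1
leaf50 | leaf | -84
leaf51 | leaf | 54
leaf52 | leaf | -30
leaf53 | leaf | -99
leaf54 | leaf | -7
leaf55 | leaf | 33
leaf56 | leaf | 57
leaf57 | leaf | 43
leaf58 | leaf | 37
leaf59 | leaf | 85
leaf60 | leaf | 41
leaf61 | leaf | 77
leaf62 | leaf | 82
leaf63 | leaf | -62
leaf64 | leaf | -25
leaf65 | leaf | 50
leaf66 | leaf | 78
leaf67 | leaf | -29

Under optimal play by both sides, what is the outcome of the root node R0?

13

N (Farouk): max(21, -34, 22) = 22
P (Farouk): max(-85, -71) = -71
Q (Farouk): max(-13, 96) = 96
D (Omar): min(22, -71, 96) = -71
R (Farouk): max(65, -96, -67, 49) = 65
S (Farouk): max(-41, 81, 71, 66) = 81
T (Farouk): max(29, -73) = 29
U (Farouk): max(-93, -11, -24) = -11
E (Omar): min(65, 81, 29, -11) = -11
V (Farouk): max(-25, -8, 30) = 30
W (Farouk): max(84, 83) = 84
X (Farouk): max(-54, 13) = 13
F (Omar): min(30, 84, 13) = 13
Y (Farouk): max(-42, -68) = -42
Z (Farouk): max(77, -10) = 77
G (Omar): min(-42, 77) = -42
A (Farouk): max(-71, -11, 13, -42) = 13
AA (Farouk): max(-2, -93) = -2
AB (Farouk): max(-4, -24, 53) = 53
H (Omar): min(-2, 53) = -2
AC (Farouk): max(46, -43, 67, 76) = 76
AD (Farouk): max(-33, 3, -61, 27) = 27
AE (Farouk): max(-75, -7, 17) = 17
J (Omar): min(76, 27, 17) = 17
AF (Farouk): max(90, -1) = 90
AG (Farouk): max(-84, 54, -30) = 54
AH (Farouk): max(-99, -7, 33) = 33
K (Omar): min(90, 54, 33) = 33
B (Farouk): max(-2, 17, 33) = 33
AJ (Farouk): max(57, 43) = 57
AK (Farouk): max(37, 85) = 85
L (Omar): min(57, 85) = 57
AL (Farouk): max(41, 77) = 77
AM (Farouk): max(82, -62, -25) = 82
AN (Farouk): max(50, 78, -29) = 78
M (Omar): min(77, 82, 78) = 77
C (Farouk): max(57, 77) = 77
R0 (Omar): min(13, 33, 77) = 13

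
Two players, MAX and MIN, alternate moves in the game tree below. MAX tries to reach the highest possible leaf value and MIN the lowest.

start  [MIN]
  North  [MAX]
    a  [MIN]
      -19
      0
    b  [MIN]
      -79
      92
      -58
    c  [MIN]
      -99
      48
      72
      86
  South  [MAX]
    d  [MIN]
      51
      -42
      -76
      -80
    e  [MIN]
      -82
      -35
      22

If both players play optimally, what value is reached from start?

-80

a (MIN): min(-19, 0) = -19
b (MIN): min(-79, 92, -58) = -79
c (MIN): min(-99, 48, 72, 86) = -99
North (MAX): max(-19, -79, -99) = -19
d (MIN): min(51, -42, -76, -80) = -80
e (MIN): min(-82, -35, 22) = -82
South (MAX): max(-80, -82) = -80
start (MIN): min(-19, -80) = -80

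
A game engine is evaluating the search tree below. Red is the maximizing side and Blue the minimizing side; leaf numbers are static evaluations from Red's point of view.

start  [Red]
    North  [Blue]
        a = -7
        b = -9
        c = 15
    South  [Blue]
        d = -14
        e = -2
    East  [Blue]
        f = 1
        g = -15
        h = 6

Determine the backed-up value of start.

North (Blue): min(-7, -9, 15) = -9
South (Blue): min(-14, -2) = -14
East (Blue): min(1, -15, 6) = -15
start (Red): max(-9, -14, -15) = -9

-9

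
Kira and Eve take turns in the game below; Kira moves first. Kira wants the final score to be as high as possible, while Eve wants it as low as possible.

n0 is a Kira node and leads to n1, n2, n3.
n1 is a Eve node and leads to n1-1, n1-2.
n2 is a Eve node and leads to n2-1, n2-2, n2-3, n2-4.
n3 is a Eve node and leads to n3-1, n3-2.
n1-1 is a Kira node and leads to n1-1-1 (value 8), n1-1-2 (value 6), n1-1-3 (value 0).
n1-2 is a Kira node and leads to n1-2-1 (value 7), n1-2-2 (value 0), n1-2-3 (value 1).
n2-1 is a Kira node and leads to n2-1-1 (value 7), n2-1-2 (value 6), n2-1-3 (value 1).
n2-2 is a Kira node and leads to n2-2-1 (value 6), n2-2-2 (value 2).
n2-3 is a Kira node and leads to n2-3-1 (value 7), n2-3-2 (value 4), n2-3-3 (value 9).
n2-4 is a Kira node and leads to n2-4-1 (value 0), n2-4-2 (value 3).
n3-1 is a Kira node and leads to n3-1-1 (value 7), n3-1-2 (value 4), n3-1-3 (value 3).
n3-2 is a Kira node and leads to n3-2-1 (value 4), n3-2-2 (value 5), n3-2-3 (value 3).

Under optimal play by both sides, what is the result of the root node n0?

n1-1 (Kira): max(8, 6, 0) = 8
n1-2 (Kira): max(7, 0, 1) = 7
n1 (Eve): min(8, 7) = 7
n2-1 (Kira): max(7, 6, 1) = 7
n2-2 (Kira): max(6, 2) = 6
n2-3 (Kira): max(7, 4, 9) = 9
n2-4 (Kira): max(0, 3) = 3
n2 (Eve): min(7, 6, 9, 3) = 3
n3-1 (Kira): max(7, 4, 3) = 7
n3-2 (Kira): max(4, 5, 3) = 5
n3 (Eve): min(7, 5) = 5
n0 (Kira): max(7, 3, 5) = 7

7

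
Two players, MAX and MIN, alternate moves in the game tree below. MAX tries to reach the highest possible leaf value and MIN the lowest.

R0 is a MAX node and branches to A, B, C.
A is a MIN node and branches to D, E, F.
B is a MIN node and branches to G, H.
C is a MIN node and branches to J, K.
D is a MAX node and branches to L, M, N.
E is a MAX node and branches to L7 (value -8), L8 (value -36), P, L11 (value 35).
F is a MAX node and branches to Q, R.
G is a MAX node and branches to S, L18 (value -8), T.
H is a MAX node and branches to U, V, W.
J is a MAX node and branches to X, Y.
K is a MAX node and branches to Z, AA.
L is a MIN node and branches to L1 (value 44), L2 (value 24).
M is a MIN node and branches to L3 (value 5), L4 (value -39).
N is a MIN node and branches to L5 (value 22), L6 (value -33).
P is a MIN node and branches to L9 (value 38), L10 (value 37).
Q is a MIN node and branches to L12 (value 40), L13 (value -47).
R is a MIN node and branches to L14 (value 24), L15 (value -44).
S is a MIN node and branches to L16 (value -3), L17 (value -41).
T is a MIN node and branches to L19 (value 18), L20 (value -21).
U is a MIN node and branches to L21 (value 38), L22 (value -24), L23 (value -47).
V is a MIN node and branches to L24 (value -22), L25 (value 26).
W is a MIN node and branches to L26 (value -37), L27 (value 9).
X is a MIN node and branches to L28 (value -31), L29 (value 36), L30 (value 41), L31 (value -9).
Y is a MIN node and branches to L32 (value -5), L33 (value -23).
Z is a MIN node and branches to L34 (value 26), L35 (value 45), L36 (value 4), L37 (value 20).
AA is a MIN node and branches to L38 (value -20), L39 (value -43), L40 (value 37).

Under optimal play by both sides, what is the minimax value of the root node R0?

L (MIN): min(44, 24) = 24
M (MIN): min(5, -39) = -39
N (MIN): min(22, -33) = -33
D (MAX): max(24, -39, -33) = 24
P (MIN): min(38, 37) = 37
E (MAX): max(-8, -36, 37, 35) = 37
Q (MIN): min(40, -47) = -47
R (MIN): min(24, -44) = -44
F (MAX): max(-47, -44) = -44
A (MIN): min(24, 37, -44) = -44
S (MIN): min(-3, -41) = -41
T (MIN): min(18, -21) = -21
G (MAX): max(-41, -8, -21) = -8
U (MIN): min(38, -24, -47) = -47
V (MIN): min(-22, 26) = -22
W (MIN): min(-37, 9) = -37
H (MAX): max(-47, -22, -37) = -22
B (MIN): min(-8, -22) = -22
X (MIN): min(-31, 36, 41, -9) = -31
Y (MIN): min(-5, -23) = -23
J (MAX): max(-31, -23) = -23
Z (MIN): min(26, 45, 4, 20) = 4
AA (MIN): min(-20, -43, 37) = -43
K (MAX): max(4, -43) = 4
C (MIN): min(-23, 4) = -23
R0 (MAX): max(-44, -22, -23) = -22

-22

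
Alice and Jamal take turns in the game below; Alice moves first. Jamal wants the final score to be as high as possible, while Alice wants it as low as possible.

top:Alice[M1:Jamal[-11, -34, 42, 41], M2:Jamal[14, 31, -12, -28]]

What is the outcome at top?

31

M1 (Jamal): max(-11, -34, 42, 41) = 42
M2 (Jamal): max(14, 31, -12, -28) = 31
top (Alice): min(42, 31) = 31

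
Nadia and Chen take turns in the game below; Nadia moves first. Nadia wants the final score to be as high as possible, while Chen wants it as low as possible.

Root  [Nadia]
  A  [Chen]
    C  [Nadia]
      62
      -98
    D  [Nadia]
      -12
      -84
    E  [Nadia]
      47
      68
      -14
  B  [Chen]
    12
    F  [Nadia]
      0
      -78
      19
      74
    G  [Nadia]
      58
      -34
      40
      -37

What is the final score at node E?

E (Nadia): max(47, 68, -14) = 68

68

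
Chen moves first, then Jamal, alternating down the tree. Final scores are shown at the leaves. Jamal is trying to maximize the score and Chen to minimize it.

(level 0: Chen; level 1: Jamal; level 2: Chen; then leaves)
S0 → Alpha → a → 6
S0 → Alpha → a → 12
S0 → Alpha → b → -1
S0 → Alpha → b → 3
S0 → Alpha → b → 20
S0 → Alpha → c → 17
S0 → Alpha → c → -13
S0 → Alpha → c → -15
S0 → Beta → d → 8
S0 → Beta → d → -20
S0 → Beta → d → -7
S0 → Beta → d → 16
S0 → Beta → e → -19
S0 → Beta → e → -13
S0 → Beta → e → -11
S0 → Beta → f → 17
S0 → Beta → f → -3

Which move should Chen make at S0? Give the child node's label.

Beta

a (Chen): min(6, 12) = 6
b (Chen): min(-1, 3, 20) = -1
c (Chen): min(17, -13, -15) = -15
Alpha (Jamal): max(6, -1, -15) = 6
d (Chen): min(8, -20, -7, 16) = -20
e (Chen): min(-19, -13, -11) = -19
f (Chen): min(17, -3) = -3
Beta (Jamal): max(-20, -19, -3) = -3
S0 (Chen): min(6, -3) = -3
Chen at S0 wants the lowest of {Alpha=6, Beta=-3}, so chooses Beta.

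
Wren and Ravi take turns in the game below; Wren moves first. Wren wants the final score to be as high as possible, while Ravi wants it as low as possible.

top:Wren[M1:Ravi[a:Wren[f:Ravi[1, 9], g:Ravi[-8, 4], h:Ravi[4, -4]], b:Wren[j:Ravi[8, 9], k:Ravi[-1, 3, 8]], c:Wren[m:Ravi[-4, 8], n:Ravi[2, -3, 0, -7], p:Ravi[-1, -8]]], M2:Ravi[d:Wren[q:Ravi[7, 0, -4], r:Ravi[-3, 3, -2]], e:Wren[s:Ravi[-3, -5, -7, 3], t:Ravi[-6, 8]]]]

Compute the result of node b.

j (Ravi): min(8, 9) = 8
k (Ravi): min(-1, 3, 8) = -1
b (Wren): max(8, -1) = 8

8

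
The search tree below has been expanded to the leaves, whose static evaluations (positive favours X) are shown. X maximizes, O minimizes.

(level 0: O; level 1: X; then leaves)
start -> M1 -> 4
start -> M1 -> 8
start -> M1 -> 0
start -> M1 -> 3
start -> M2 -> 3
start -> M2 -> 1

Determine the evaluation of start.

M1 (X): max(4, 8, 0, 3) = 8
M2 (X): max(3, 1) = 3
start (O): min(8, 3) = 3

3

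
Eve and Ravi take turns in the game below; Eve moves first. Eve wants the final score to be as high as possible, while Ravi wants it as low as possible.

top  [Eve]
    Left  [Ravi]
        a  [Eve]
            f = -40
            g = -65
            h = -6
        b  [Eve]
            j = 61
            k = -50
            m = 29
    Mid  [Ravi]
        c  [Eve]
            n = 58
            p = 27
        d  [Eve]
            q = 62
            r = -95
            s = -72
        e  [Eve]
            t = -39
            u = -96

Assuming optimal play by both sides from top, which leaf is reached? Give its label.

a (Eve): max(-40, -65, -6) = -6
b (Eve): max(61, -50, 29) = 61
Left (Ravi): min(-6, 61) = -6
c (Eve): max(58, 27) = 58
d (Eve): max(62, -95, -72) = 62
e (Eve): max(-39, -96) = -39
Mid (Ravi): min(58, 62, -39) = -39
top (Eve): max(-6, -39) = -6
At top, Eve picks Left (highest: -6).
At Left, Ravi picks a (lowest: -6).
At a, Eve picks h (highest: -6).
Terminal value -6.

h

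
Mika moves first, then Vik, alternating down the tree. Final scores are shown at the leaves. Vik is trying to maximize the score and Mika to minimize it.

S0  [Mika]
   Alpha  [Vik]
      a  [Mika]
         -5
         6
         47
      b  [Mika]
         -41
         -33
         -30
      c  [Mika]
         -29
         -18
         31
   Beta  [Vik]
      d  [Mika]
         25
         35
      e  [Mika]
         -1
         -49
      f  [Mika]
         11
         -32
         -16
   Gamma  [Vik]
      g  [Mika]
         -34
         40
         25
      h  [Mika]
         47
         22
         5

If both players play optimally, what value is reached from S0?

a (Mika): min(-5, 6, 47) = -5
b (Mika): min(-41, -33, -30) = -41
c (Mika): min(-29, -18, 31) = -29
Alpha (Vik): max(-5, -41, -29) = -5
d (Mika): min(25, 35) = 25
e (Mika): min(-1, -49) = -49
f (Mika): min(11, -32, -16) = -32
Beta (Vik): max(25, -49, -32) = 25
g (Mika): min(-34, 40, 25) = -34
h (Mika): min(47, 22, 5) = 5
Gamma (Vik): max(-34, 5) = 5
S0 (Mika): min(-5, 25, 5) = -5

-5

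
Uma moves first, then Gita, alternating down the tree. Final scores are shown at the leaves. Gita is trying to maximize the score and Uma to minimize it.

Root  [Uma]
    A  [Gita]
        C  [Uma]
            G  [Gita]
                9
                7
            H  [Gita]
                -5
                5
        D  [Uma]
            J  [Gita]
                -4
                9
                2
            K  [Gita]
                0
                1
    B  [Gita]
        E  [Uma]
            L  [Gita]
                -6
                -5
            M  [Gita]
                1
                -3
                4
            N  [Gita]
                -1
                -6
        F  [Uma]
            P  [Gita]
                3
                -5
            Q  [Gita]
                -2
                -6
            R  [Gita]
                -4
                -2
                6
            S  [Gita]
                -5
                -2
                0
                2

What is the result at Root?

G (Gita): max(9, 7) = 9
H (Gita): max(-5, 5) = 5
C (Uma): min(9, 5) = 5
J (Gita): max(-4, 9, 2) = 9
K (Gita): max(0, 1) = 1
D (Uma): min(9, 1) = 1
A (Gita): max(5, 1) = 5
L (Gita): max(-6, -5) = -5
M (Gita): max(1, -3, 4) = 4
N (Gita): max(-1, -6) = -1
E (Uma): min(-5, 4, -1) = -5
P (Gita): max(3, -5) = 3
Q (Gita): max(-2, -6) = -2
R (Gita): max(-4, -2, 6) = 6
S (Gita): max(-5, -2, 0, 2) = 2
F (Uma): min(3, -2, 6, 2) = -2
B (Gita): max(-5, -2) = -2
Root (Uma): min(5, -2) = -2

-2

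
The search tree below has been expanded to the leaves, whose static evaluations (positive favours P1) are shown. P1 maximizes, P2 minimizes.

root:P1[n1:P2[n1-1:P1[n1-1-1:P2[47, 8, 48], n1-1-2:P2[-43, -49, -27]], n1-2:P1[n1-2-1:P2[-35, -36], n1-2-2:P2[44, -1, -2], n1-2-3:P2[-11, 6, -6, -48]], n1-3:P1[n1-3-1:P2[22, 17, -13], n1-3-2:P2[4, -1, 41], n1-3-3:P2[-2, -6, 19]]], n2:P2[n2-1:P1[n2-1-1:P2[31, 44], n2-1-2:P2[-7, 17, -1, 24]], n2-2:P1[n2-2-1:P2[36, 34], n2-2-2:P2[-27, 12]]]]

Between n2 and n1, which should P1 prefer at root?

n2-1-1 (P2): min(31, 44) = 31
n2-1-2 (P2): min(-7, 17, -1, 24) = -7
n2-1 (P1): max(31, -7) = 31
n2-2-1 (P2): min(36, 34) = 34
n2-2-2 (P2): min(-27, 12) = -27
n2-2 (P1): max(34, -27) = 34
n2 (P2): min(31, 34) = 31
n1-1-1 (P2): min(47, 8, 48) = 8
n1-1-2 (P2): min(-43, -49, -27) = -49
n1-1 (P1): max(8, -49) = 8
n1-2-1 (P2): min(-35, -36) = -36
n1-2-2 (P2): min(44, -1, -2) = -2
n1-2-3 (P2): min(-11, 6, -6, -48) = -48
n1-2 (P1): max(-36, -2, -48) = -2
n1-3-1 (P2): min(22, 17, -13) = -13
n1-3-2 (P2): min(4, -1, 41) = -1
n1-3-3 (P2): min(-2, -6, 19) = -6
n1-3 (P1): max(-13, -1, -6) = -1
n1 (P2): min(8, -2, -1) = -2
P1 prefers the higher value; n2=31, n1=-2. n2 is better since 31 > -2.

n2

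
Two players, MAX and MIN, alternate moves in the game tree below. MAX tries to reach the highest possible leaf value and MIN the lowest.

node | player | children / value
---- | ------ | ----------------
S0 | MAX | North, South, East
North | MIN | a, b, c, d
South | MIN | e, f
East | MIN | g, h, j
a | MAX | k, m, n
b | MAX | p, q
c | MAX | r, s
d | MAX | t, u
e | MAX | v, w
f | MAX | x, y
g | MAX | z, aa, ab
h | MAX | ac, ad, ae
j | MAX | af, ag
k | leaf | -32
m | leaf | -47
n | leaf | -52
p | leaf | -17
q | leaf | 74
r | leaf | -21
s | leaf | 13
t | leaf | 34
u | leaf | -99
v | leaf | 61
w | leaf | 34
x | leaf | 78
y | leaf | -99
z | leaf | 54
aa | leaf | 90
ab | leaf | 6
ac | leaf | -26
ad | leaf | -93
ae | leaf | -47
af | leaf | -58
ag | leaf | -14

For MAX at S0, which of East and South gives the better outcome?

g (MAX): max(54, 90, 6) = 90
h (MAX): max(-26, -93, -47) = -26
j (MAX): max(-58, -14) = -14
East (MIN): min(90, -26, -14) = -26
e (MAX): max(61, 34) = 61
f (MAX): max(78, -99) = 78
South (MIN): min(61, 78) = 61
MAX prefers the higher value; East=-26, South=61. South is better since 61 > -26.

South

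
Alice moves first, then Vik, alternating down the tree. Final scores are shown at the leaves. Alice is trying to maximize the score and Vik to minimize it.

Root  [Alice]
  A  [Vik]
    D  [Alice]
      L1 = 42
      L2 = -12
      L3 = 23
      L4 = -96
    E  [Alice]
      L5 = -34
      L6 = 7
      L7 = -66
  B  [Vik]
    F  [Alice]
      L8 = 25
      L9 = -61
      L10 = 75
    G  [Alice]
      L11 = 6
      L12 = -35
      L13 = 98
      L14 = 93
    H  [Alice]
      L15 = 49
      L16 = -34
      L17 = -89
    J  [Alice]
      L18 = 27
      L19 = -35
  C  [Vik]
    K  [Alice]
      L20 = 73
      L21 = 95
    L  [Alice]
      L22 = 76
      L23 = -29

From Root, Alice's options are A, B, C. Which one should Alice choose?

C

D (Alice): max(42, -12, 23, -96) = 42
E (Alice): max(-34, 7, -66) = 7
A (Vik): min(42, 7) = 7
F (Alice): max(25, -61, 75) = 75
G (Alice): max(6, -35, 98, 93) = 98
H (Alice): max(49, -34, -89) = 49
J (Alice): max(27, -35) = 27
B (Vik): min(75, 98, 49, 27) = 27
K (Alice): max(73, 95) = 95
L (Alice): max(76, -29) = 76
C (Vik): min(95, 76) = 76
Root (Alice): max(7, 27, 76) = 76
Alice at Root wants the highest of {A=7, B=27, C=76}, so chooses C.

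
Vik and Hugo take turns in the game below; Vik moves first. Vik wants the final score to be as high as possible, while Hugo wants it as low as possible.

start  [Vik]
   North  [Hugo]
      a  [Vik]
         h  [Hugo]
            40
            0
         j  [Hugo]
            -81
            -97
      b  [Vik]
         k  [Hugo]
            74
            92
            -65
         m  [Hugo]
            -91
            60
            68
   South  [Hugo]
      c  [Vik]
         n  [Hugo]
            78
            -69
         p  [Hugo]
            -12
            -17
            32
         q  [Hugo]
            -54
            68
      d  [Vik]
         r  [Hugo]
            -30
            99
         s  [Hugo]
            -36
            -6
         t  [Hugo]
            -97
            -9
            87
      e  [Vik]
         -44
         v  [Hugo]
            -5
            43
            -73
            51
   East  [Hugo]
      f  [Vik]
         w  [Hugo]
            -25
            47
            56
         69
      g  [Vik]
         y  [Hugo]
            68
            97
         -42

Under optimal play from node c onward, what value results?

-17

n (Hugo): min(78, -69) = -69
p (Hugo): min(-12, -17, 32) = -17
q (Hugo): min(-54, 68) = -54
c (Vik): max(-69, -17, -54) = -17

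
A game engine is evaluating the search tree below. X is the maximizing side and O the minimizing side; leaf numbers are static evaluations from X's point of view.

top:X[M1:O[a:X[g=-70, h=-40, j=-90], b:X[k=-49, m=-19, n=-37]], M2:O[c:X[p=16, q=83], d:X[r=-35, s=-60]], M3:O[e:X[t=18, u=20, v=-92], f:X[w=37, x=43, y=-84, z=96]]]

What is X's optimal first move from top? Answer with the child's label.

a (X): max(-70, -40, -90) = -40
b (X): max(-49, -19, -37) = -19
M1 (O): min(-40, -19) = -40
c (X): max(16, 83) = 83
d (X): max(-35, -60) = -35
M2 (O): min(83, -35) = -35
e (X): max(18, 20, -92) = 20
f (X): max(37, 43, -84, 96) = 96
M3 (O): min(20, 96) = 20
top (X): max(-40, -35, 20) = 20
X at top wants the highest of {M1=-40, M2=-35, M3=20}, so chooses M3.

M3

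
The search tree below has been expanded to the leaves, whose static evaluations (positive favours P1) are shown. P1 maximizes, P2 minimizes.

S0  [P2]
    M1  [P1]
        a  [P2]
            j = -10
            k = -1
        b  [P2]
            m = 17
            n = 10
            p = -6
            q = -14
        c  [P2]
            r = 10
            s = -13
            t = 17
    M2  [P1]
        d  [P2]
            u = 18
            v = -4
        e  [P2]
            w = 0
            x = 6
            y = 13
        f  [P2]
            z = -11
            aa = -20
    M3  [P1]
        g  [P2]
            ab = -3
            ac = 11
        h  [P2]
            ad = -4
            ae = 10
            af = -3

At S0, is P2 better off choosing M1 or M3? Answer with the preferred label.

a (P2): min(-10, -1) = -10
b (P2): min(17, 10, -6, -14) = -14
c (P2): min(10, -13, 17) = -13
M1 (P1): max(-10, -14, -13) = -10
g (P2): min(-3, 11) = -3
h (P2): min(-4, 10, -3) = -4
M3 (P1): max(-3, -4) = -3
P2 prefers the lower value; M1=-10, M3=-3. M1 is better since -10 < -3.

M1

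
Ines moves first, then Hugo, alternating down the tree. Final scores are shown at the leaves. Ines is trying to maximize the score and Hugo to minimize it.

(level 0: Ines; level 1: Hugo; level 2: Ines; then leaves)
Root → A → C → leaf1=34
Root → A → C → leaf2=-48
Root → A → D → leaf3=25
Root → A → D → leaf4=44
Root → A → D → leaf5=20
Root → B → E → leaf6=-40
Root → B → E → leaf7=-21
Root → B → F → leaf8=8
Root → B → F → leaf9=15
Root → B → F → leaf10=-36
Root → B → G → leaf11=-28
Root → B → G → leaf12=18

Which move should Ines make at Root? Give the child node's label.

A

C (Ines): max(34, -48) = 34
D (Ines): max(25, 44, 20) = 44
A (Hugo): min(34, 44) = 34
E (Ines): max(-40, -21) = -21
F (Ines): max(8, 15, -36) = 15
G (Ines): max(-28, 18) = 18
B (Hugo): min(-21, 15, 18) = -21
Root (Ines): max(34, -21) = 34
Ines at Root wants the highest of {A=34, B=-21}, so chooses A.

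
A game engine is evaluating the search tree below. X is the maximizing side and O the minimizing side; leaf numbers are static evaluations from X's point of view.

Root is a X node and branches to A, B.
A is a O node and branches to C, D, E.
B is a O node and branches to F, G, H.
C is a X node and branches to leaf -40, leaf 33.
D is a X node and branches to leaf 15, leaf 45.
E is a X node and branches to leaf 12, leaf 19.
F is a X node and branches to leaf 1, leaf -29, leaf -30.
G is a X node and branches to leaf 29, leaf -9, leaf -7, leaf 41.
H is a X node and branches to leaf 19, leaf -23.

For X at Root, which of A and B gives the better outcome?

A

C (X): max(-40, 33) = 33
D (X): max(15, 45) = 45
E (X): max(12, 19) = 19
A (O): min(33, 45, 19) = 19
F (X): max(1, -29, -30) = 1
G (X): max(29, -9, -7, 41) = 41
H (X): max(19, -23) = 19
B (O): min(1, 41, 19) = 1
X prefers the higher value; A=19, B=1. A is better since 19 > 1.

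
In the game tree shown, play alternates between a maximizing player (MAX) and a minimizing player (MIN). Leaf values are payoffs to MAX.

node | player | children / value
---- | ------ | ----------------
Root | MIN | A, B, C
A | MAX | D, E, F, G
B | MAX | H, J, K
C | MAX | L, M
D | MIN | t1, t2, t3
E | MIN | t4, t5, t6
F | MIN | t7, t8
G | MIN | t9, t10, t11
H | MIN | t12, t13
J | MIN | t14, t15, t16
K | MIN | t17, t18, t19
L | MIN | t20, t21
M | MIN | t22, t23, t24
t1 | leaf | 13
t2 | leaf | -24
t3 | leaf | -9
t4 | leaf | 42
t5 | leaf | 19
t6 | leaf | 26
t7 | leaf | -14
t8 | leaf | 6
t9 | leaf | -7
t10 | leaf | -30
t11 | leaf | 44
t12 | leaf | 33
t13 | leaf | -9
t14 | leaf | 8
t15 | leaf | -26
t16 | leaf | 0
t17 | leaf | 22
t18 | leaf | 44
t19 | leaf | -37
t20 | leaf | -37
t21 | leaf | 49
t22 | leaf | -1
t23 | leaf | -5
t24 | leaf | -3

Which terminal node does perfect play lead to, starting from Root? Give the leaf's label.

t13

D (MIN): min(13, -24, -9) = -24
E (MIN): min(42, 19, 26) = 19
F (MIN): min(-14, 6) = -14
G (MIN): min(-7, -30, 44) = -30
A (MAX): max(-24, 19, -14, -30) = 19
H (MIN): min(33, -9) = -9
J (MIN): min(8, -26, 0) = -26
K (MIN): min(22, 44, -37) = -37
B (MAX): max(-9, -26, -37) = -9
L (MIN): min(-37, 49) = -37
M (MIN): min(-1, -5, -3) = -5
C (MAX): max(-37, -5) = -5
Root (MIN): min(19, -9, -5) = -9
At Root, MIN picks B (lowest: -9).
At B, MAX picks H (highest: -9).
At H, MIN picks t13 (lowest: -9).
Terminal value -9.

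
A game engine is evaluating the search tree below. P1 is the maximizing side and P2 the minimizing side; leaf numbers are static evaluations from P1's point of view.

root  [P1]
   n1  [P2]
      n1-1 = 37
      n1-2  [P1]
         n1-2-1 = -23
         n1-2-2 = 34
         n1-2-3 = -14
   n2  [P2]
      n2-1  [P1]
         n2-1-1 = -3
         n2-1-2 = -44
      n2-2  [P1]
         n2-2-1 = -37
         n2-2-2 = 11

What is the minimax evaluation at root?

n1-2 (P1): max(-23, 34, -14) = 34
n1 (P2): min(37, 34) = 34
n2-1 (P1): max(-3, -44) = -3
n2-2 (P1): max(-37, 11) = 11
n2 (P2): min(-3, 11) = -3
root (P1): max(34, -3) = 34

34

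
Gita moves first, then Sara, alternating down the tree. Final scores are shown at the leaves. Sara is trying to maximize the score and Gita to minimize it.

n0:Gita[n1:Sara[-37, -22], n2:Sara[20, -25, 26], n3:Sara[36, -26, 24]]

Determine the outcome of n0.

n1 (Sara): max(-37, -22) = -22
n2 (Sara): max(20, -25, 26) = 26
n3 (Sara): max(36, -26, 24) = 36
n0 (Gita): min(-22, 26, 36) = -22

-22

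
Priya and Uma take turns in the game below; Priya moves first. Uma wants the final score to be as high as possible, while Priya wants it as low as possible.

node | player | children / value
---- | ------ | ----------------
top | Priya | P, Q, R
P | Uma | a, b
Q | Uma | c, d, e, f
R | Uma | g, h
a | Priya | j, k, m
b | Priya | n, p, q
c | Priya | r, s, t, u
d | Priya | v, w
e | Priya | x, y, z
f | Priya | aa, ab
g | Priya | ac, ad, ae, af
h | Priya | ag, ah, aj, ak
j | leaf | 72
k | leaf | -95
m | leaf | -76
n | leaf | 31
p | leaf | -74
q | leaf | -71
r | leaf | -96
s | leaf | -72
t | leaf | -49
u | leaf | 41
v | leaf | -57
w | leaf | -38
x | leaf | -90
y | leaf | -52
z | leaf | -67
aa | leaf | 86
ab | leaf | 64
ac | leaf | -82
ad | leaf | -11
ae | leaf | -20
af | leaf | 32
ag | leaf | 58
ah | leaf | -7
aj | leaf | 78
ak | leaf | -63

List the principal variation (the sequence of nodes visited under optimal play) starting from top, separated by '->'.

top -> P -> b -> p

a (Priya): min(72, -95, -76) = -95
b (Priya): min(31, -74, -71) = -74
P (Uma): max(-95, -74) = -74
c (Priya): min(-96, -72, -49, 41) = -96
d (Priya): min(-57, -38) = -57
e (Priya): min(-90, -52, -67) = -90
f (Priya): min(86, 64) = 64
Q (Uma): max(-96, -57, -90, 64) = 64
g (Priya): min(-82, -11, -20, 32) = -82
h (Priya): min(58, -7, 78, -63) = -63
R (Uma): max(-82, -63) = -63
top (Priya): min(-74, 64, -63) = -74
At top, Priya picks P (lowest: -74).
At P, Uma picks b (highest: -74).
At b, Priya picks p (lowest: -74).
Terminal value -74.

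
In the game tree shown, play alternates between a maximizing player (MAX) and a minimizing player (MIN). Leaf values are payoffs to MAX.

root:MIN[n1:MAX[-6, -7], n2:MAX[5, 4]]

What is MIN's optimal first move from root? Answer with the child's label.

n1 (MAX): max(-6, -7) = -6
n2 (MAX): max(5, 4) = 5
root (MIN): min(-6, 5) = -6
MIN at root wants the lowest of {n1=-6, n2=5}, so chooses n1.

n1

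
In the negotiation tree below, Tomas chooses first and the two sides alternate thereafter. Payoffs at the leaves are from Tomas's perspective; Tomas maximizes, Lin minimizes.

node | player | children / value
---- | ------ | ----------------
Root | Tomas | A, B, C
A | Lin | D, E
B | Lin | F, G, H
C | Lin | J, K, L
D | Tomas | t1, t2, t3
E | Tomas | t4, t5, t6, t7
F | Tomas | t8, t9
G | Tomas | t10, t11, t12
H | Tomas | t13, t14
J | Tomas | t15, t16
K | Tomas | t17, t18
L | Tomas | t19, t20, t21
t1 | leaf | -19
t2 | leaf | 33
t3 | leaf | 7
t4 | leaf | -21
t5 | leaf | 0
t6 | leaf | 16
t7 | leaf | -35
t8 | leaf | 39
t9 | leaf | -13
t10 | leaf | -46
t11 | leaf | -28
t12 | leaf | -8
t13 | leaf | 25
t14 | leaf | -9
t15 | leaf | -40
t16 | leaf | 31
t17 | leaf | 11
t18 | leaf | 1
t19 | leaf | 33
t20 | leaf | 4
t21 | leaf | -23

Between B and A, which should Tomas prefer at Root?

A

F (Tomas): max(39, -13) = 39
G (Tomas): max(-46, -28, -8) = -8
H (Tomas): max(25, -9) = 25
B (Lin): min(39, -8, 25) = -8
D (Tomas): max(-19, 33, 7) = 33
E (Tomas): max(-21, 0, 16, -35) = 16
A (Lin): min(33, 16) = 16
Tomas prefers the higher value; B=-8, A=16. A is better since 16 > -8.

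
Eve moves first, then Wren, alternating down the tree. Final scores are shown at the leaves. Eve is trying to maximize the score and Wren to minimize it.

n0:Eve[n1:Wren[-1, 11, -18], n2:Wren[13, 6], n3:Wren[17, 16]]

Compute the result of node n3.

n3 (Wren): min(17, 16) = 16

16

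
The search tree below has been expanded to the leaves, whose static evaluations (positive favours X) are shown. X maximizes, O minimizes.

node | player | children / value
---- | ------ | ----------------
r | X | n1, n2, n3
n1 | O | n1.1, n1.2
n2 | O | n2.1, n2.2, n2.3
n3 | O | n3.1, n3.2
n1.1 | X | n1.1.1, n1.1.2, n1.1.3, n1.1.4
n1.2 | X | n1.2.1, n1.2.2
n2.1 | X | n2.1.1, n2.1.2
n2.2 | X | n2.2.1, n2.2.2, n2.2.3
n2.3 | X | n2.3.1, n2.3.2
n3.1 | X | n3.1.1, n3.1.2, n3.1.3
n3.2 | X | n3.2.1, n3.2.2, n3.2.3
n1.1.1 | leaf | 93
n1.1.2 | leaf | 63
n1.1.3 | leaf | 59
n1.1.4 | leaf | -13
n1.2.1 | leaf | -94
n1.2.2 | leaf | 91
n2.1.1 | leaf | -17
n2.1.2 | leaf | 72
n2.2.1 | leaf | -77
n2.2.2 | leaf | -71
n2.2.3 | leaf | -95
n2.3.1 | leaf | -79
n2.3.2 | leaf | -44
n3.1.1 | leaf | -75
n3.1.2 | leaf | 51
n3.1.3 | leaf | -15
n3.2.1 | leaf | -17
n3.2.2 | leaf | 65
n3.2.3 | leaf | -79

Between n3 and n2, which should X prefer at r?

n3.1 (X): max(-75, 51, -15) = 51
n3.2 (X): max(-17, 65, -79) = 65
n3 (O): min(51, 65) = 51
n2.1 (X): max(-17, 72) = 72
n2.2 (X): max(-77, -71, -95) = -71
n2.3 (X): max(-79, -44) = -44
n2 (O): min(72, -71, -44) = -71
X prefers the higher value; n3=51, n2=-71. n3 is better since 51 > -71.

n3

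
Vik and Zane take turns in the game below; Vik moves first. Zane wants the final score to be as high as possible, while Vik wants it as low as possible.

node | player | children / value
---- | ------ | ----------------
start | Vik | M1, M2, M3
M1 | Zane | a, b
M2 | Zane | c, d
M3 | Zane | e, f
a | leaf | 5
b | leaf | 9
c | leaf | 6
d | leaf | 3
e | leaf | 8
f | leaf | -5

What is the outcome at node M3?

8

M3 (Zane): max(8, -5) = 8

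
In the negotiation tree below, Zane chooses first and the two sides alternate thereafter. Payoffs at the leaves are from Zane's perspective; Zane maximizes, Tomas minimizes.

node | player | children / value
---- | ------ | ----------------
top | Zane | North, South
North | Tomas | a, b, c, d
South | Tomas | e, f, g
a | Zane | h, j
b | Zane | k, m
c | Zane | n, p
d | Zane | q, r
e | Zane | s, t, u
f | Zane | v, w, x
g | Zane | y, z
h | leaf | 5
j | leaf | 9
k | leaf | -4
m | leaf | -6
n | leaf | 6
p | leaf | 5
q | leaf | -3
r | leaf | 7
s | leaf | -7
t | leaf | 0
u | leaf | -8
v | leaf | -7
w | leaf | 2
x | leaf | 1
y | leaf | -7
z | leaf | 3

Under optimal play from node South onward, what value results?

e (Zane): max(-7, 0, -8) = 0
f (Zane): max(-7, 2, 1) = 2
g (Zane): max(-7, 3) = 3
South (Tomas): min(0, 2, 3) = 0

0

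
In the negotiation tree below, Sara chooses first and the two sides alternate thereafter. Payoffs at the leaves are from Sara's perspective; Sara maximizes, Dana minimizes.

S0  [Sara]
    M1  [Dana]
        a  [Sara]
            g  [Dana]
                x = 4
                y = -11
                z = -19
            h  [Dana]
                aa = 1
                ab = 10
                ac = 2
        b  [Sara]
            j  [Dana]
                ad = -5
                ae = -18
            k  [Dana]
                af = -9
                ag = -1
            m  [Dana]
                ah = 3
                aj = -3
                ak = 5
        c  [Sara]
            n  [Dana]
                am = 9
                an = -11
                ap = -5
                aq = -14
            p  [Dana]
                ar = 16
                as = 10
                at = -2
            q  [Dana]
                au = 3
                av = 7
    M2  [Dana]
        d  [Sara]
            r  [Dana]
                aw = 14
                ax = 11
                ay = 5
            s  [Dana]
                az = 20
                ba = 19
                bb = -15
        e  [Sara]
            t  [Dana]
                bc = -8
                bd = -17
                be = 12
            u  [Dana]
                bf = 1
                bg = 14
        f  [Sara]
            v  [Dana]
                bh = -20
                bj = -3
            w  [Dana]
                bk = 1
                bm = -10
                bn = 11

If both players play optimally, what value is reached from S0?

-3

g (Dana): min(4, -11, -19) = -19
h (Dana): min(1, 10, 2) = 1
a (Sara): max(-19, 1) = 1
j (Dana): min(-5, -18) = -18
k (Dana): min(-9, -1) = -9
m (Dana): min(3, -3, 5) = -3
b (Sara): max(-18, -9, -3) = -3
n (Dana): min(9, -11, -5, -14) = -14
p (Dana): min(16, 10, -2) = -2
q (Dana): min(3, 7) = 3
c (Sara): max(-14, -2, 3) = 3
M1 (Dana): min(1, -3, 3) = -3
r (Dana): min(14, 11, 5) = 5
s (Dana): min(20, 19, -15) = -15
d (Sara): max(5, -15) = 5
t (Dana): min(-8, -17, 12) = -17
u (Dana): min(1, 14) = 1
e (Sara): max(-17, 1) = 1
v (Dana): min(-20, -3) = -20
w (Dana): min(1, -10, 11) = -10
f (Sara): max(-20, -10) = -10
M2 (Dana): min(5, 1, -10) = -10
S0 (Sara): max(-3, -10) = -3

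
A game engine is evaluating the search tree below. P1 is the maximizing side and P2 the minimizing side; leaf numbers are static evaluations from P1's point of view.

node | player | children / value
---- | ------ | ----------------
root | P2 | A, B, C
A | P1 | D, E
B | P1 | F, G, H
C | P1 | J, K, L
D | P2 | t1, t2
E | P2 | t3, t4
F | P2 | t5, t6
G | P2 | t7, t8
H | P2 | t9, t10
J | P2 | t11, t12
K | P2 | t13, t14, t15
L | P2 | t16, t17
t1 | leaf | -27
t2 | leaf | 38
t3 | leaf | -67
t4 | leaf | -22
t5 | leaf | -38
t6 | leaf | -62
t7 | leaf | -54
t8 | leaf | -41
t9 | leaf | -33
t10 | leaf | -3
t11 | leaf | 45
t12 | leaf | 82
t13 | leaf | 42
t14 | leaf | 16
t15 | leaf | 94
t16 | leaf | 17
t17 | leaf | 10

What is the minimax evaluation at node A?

-27

D (P2): min(-27, 38) = -27
E (P2): min(-67, -22) = -67
A (P1): max(-27, -67) = -27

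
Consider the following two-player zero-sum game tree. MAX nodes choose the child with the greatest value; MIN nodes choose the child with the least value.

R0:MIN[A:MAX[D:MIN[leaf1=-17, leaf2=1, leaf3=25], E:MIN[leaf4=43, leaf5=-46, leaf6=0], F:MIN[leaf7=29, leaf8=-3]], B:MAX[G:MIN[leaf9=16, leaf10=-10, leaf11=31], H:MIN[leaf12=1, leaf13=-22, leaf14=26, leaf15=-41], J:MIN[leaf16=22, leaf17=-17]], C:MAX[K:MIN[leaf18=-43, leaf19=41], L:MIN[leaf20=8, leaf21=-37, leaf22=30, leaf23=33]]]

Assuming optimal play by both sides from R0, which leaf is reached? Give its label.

leaf21

D (MIN): min(-17, 1, 25) = -17
E (MIN): min(43, -46, 0) = -46
F (MIN): min(29, -3) = -3
A (MAX): max(-17, -46, -3) = -3
G (MIN): min(16, -10, 31) = -10
H (MIN): min(1, -22, 26, -41) = -41
J (MIN): min(22, -17) = -17
B (MAX): max(-10, -41, -17) = -10
K (MIN): min(-43, 41) = -43
L (MIN): min(8, -37, 30, 33) = -37
C (MAX): max(-43, -37) = -37
R0 (MIN): min(-3, -10, -37) = -37
At R0, MIN picks C (lowest: -37).
At C, MAX picks L (highest: -37).
At L, MIN picks leaf21 (lowest: -37).
Terminal value -37.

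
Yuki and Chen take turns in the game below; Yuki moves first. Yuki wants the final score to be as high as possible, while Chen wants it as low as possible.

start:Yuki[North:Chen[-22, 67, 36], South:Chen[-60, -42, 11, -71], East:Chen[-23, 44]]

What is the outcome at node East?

-23

East (Chen): min(-23, 44) = -23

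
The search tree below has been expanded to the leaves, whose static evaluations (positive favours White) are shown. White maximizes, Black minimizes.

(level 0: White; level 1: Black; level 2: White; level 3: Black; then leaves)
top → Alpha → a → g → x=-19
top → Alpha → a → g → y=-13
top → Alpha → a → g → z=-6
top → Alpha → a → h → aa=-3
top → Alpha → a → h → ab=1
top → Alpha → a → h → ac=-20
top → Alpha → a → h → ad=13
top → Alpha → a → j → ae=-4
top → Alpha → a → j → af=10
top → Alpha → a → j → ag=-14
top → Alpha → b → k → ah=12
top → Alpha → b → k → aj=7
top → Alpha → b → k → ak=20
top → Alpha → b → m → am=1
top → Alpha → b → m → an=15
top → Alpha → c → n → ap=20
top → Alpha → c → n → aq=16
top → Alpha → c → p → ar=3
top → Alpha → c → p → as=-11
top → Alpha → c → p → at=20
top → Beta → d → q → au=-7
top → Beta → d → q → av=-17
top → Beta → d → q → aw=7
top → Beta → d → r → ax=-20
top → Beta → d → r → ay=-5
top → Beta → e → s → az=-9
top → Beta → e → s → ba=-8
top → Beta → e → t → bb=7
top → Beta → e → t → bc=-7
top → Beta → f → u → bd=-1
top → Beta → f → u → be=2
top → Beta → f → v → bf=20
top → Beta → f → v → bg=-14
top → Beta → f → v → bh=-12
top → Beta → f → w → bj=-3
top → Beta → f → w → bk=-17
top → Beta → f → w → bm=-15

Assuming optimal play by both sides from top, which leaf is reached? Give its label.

ag

g (Black): min(-19, -13, -6) = -19
h (Black): min(-3, 1, -20, 13) = -20
j (Black): min(-4, 10, -14) = -14
a (White): max(-19, -20, -14) = -14
k (Black): min(12, 7, 20) = 7
m (Black): min(1, 15) = 1
b (White): max(7, 1) = 7
n (Black): min(20, 16) = 16
p (Black): min(3, -11, 20) = -11
c (White): max(16, -11) = 16
Alpha (Black): min(-14, 7, 16) = -14
q (Black): min(-7, -17, 7) = -17
r (Black): min(-20, -5) = -20
d (White): max(-17, -20) = -17
s (Black): min(-9, -8) = -9
t (Black): min(7, -7) = -7
e (White): max(-9, -7) = -7
u (Black): min(-1, 2) = -1
v (Black): min(20, -14, -12) = -14
w (Black): min(-3, -17, -15) = -17
f (White): max(-1, -14, -17) = -1
Beta (Black): min(-17, -7, -1) = -17
top (White): max(-14, -17) = -14
At top, White picks Alpha (highest: -14).
At Alpha, Black picks a (lowest: -14).
At a, White picks j (highest: -14).
At j, Black picks ag (lowest: -14).
Terminal value -14.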